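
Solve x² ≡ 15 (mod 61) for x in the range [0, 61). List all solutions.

61 ≡ 1 (mod 4), so we find a root by search.
Trying successive values, 25² = 625 ≡ 15 (mod 61). The other root is 61 − 25 = 36.

25, 36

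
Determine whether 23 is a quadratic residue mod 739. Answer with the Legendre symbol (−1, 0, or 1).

Reciprocity: 23 ≡ 3 and 739 ≡ 3 (mod 4), so (23/739) = −(739/23).
Reduce top mod 23: now compute (3/23).
Reciprocity: 3 ≡ 3 and 23 ≡ 3 (mod 4), so (3/23) = −(23/3).
Reduce top mod 3: now compute (2/3).
Pull out 2: since 3 ≡ 3 (mod 8), (2/3) = -1.
Reached (1/3) = 1. Collecting the sign flips along the way, the symbol is -1.

-1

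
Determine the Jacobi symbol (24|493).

-1

Pull out 2^3: since 493 ≡ 5 (mod 8), (2/493) = -1, so (2/493)^3 = -1.
Reciprocity: 3 ≡ 3 and 493 ≡ 1 (mod 4), so (3/493) = +(493/3).
Reduce top mod 3: now compute (1/3).
Reached (1/3) = 1. Collecting the sign flips along the way, the symbol is -1.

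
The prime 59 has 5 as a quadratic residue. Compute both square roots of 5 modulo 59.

8, 51

Since 59 ≡ 3 (mod 4), a square root of 5 is 5^((59+1)/4) = 5^15 mod 59.
Repeated squaring: 5^2≡25, 5^4≡35, 5^8≡45 (mod 59).
5^15 = 5^(8+4+2+1) ≡ 51 (mod 59).
Check: 51² = 2601 ≡ 5 (mod 59). The two roots are 8 and 51.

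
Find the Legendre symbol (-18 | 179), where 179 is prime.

Euler's criterion: (-18/179) ≡ 161^89 (mod 179).
161^2 ≡ 145 (mod 179)
161^4 ≡ 82 (mod 179)
161^8 ≡ 101 (mod 179)
161^16 ≡ 177 (mod 179)
161^32 ≡ 4 (mod 179)
161^64 ≡ 16 (mod 179)
161^89 = 161^(64+16+8+1) ≡ 1 (mod 179).
Result is 1, so (-18/179) = 1.

1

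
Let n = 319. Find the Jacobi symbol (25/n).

1

Reciprocity: 25 ≡ 1 and 319 ≡ 3 (mod 4), so (25/319) = +(319/25).
Reduce top mod 25: now compute (19/25).
Reciprocity: 19 ≡ 3 and 25 ≡ 1 (mod 4), so (19/25) = +(25/19).
Reduce top mod 19: now compute (6/19).
Pull out 2: since 19 ≡ 3 (mod 8), (2/19) = -1.
Reciprocity: 3 ≡ 3 and 19 ≡ 3 (mod 4), so (3/19) = −(19/3).
Reduce top mod 3: now compute (1/3).
Reached (1/3) = 1. Collecting the sign flips along the way, the symbol is +1.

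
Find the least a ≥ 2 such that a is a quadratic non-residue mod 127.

3

(2/127) = +1, so 2 is a residue.
(3/127) = −1, so 3 is the smallest positive non-residue mod 127.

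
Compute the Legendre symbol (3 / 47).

Euler's criterion: (3/47) ≡ 3^23 (mod 47).
3^2 ≡ 9 (mod 47)
3^4 ≡ 34 (mod 47)
3^8 ≡ 28 (mod 47)
3^16 ≡ 32 (mod 47)
3^23 = 3^(16+4+2+1) ≡ 1 (mod 47).
Result is 1, so (3/47) = 1.

1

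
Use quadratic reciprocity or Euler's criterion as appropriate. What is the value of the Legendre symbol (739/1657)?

Reciprocity: 739 ≡ 3 and 1657 ≡ 1 (mod 4), so (739/1657) = +(1657/739).
Reduce top mod 739: now compute (179/739).
Reciprocity: 179 ≡ 3 and 739 ≡ 3 (mod 4), so (179/739) = −(739/179).
Reduce top mod 179: now compute (23/179).
Reciprocity: 23 ≡ 3 and 179 ≡ 3 (mod 4), so (23/179) = −(179/23).
Reduce top mod 23: now compute (18/23).
Pull out 2: since 23 ≡ 7 (mod 8), (2/23) = +1.
Reciprocity: 9 ≡ 1 and 23 ≡ 3 (mod 4), so (9/23) = +(23/9).
Reduce top mod 9: now compute (5/9).
Reciprocity: 5 ≡ 1 and 9 ≡ 1 (mod 4), so (5/9) = +(9/5).
Reduce top mod 5: now compute (4/5).
Pull out 2^2: since 5 ≡ 5 (mod 8), (2/5) = -1, so (2/5)^2 = +1.
Reached (1/5) = 1. Collecting the sign flips along the way, the symbol is +1.

1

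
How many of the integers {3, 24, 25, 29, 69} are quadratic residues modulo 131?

(3/131) = +1 → QR.
(24/131) = -1 → non-residue.
(25/131) = +1 → QR.
(29/131) = -1 → non-residue.
(69/131) = -1 → non-residue.
Total quadratic residues among the 5: 2.

2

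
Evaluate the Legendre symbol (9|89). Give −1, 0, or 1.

Reciprocity: 9 ≡ 1 and 89 ≡ 1 (mod 4), so (9/89) = +(89/9).
Reduce top mod 9: now compute (8/9).
Pull out 2^3: since 9 ≡ 1 (mod 8), (2/9) = +1, so (2/9)^3 = +1.
Reached (1/9) = 1. Collecting the sign flips along the way, the symbol is +1.

1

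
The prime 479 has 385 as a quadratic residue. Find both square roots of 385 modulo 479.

Since 479 ≡ 3 (mod 4), a square root of 385 is 385^((479+1)/4) = 385^120 mod 479.
Repeated squaring: 385^2≡214, 385^4≡291, 385^8≡377, 385^16≡345, 385^32≡233, 385^64≡162 (mod 479).
385^120 = 385^(64+32+16+8) ≡ 109 (mod 479).
Check: 109² = 11881 ≡ 385 (mod 479). The two roots are 109 and 370.

109, 370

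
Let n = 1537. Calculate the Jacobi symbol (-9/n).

First reduce: -9 ≡ 1528 (mod 1537).
Pull out 2^3: since 1537 ≡ 1 (mod 8), (2/1537) = +1, so (2/1537)^3 = +1.
Reciprocity: 191 ≡ 3 and 1537 ≡ 1 (mod 4), so (191/1537) = +(1537/191).
Reduce top mod 191: now compute (9/191).
Reciprocity: 9 ≡ 1 and 191 ≡ 3 (mod 4), so (9/191) = +(191/9).
Reduce top mod 9: now compute (2/9).
Pull out 2: since 9 ≡ 1 (mod 8), (2/9) = +1.
Reached (1/9) = 1. Collecting the sign flips along the way, the symbol is +1.

1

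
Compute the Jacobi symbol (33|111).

Reciprocity: 33 ≡ 1 and 111 ≡ 3 (mod 4), so (33/111) = +(111/33).
Reduce top mod 33: now compute (12/33).
Pull out 2^2: since 33 ≡ 1 (mod 8), (2/33) = +1, so (2/33)^2 = +1.
Reciprocity: 3 ≡ 3 and 33 ≡ 1 (mod 4), so (3/33) = +(33/3).
Reduce top mod 3: now compute (0/3).
Top reduces to 0: gcd > 1, so the symbol is 0.

0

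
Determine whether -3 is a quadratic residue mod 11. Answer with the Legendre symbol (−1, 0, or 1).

Euler's criterion: (-3/11) ≡ 8^5 (mod 11).
8^2 ≡ 9 (mod 11)
8^4 ≡ 4 (mod 11)
8^5 = 8^(4+1) ≡ 10 (mod 11).
Result is 10 ≡ −1, so (-3/11) = −1.

-1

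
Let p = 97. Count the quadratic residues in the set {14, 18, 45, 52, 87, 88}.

2

(14/97) = -1 → non-residue.
(18/97) = +1 → QR.
(45/97) = -1 → non-residue.
(52/97) = -1 → non-residue.
(87/97) = -1 → non-residue.
(88/97) = +1 → QR.
Total quadratic residues among the 6: 2.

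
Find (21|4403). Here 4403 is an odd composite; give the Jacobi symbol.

0

Reciprocity: 21 ≡ 1 and 4403 ≡ 3 (mod 4), so (21/4403) = +(4403/21).
Reduce top mod 21: now compute (14/21).
Pull out 2: since 21 ≡ 5 (mod 8), (2/21) = -1.
Reciprocity: 7 ≡ 3 and 21 ≡ 1 (mod 4), so (7/21) = +(21/7).
Reduce top mod 7: now compute (0/7).
Top reduces to 0: gcd > 1, so the symbol is 0.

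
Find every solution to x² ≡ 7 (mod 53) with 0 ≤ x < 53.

22, 31

53 ≡ 1 (mod 4), so we find a root by search.
Trying successive values, 22² = 484 ≡ 7 (mod 53). The other root is 53 − 22 = 31.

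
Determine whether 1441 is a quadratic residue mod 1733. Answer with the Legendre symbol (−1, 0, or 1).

Reciprocity: 1441 ≡ 1 and 1733 ≡ 1 (mod 4), so (1441/1733) = +(1733/1441).
Reduce top mod 1441: now compute (292/1441).
Pull out 2^2: since 1441 ≡ 1 (mod 8), (2/1441) = +1, so (2/1441)^2 = +1.
Reciprocity: 73 ≡ 1 and 1441 ≡ 1 (mod 4), so (73/1441) = +(1441/73).
Reduce top mod 73: now compute (54/73).
Pull out 2: since 73 ≡ 1 (mod 8), (2/73) = +1.
Reciprocity: 27 ≡ 3 and 73 ≡ 1 (mod 4), so (27/73) = +(73/27).
Reduce top mod 27: now compute (19/27).
Reciprocity: 19 ≡ 3 and 27 ≡ 3 (mod 4), so (19/27) = −(27/19).
Reduce top mod 19: now compute (8/19).
Pull out 2^3: since 19 ≡ 3 (mod 8), (2/19) = -1, so (2/19)^3 = -1.
Reached (1/19) = 1. Collecting the sign flips along the way, the symbol is +1.

1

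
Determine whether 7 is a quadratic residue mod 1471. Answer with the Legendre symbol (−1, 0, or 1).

-1

Reciprocity: 7 ≡ 3 and 1471 ≡ 3 (mod 4), so (7/1471) = −(1471/7).
Reduce top mod 7: now compute (1/7).
Reached (1/7) = 1. Collecting the sign flips along the way, the symbol is -1.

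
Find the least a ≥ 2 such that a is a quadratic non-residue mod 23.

5

(2/23) = +1, so 2 is a residue.
(3/23) = +1, so 3 is a residue.
(4/23) = +1, so 4 is a residue.
(5/23) = −1, so 5 is the smallest positive non-residue mod 23.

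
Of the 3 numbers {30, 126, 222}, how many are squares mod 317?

(30/317) = -1 → non-residue.
(126/317) = -1 → non-residue.
(222/317) = +1 → QR.
Total quadratic residues among the 3: 1.

1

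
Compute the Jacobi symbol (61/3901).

1

Reciprocity: 61 ≡ 1 and 3901 ≡ 1 (mod 4), so (61/3901) = +(3901/61).
Reduce top mod 61: now compute (58/61).
Pull out 2: since 61 ≡ 5 (mod 8), (2/61) = -1.
Reciprocity: 29 ≡ 1 and 61 ≡ 1 (mod 4), so (29/61) = +(61/29).
Reduce top mod 29: now compute (3/29).
Reciprocity: 3 ≡ 3 and 29 ≡ 1 (mod 4), so (3/29) = +(29/3).
Reduce top mod 3: now compute (2/3).
Pull out 2: since 3 ≡ 3 (mod 8), (2/3) = -1.
Reached (1/3) = 1. Collecting the sign flips along the way, the symbol is +1.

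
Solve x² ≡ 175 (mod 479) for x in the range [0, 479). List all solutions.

Since 479 ≡ 3 (mod 4), a square root of 175 is 175^((479+1)/4) = 175^120 mod 479.
Repeated squaring: 175^2≡448, 175^4≡3, 175^8≡9, 175^16≡81, 175^32≡334, 175^64≡428 (mod 479).
175^120 = 175^(64+32+16+8) ≡ 289 (mod 479).
Check: 289² = 83521 ≡ 175 (mod 479). The two roots are 190 and 289.

190, 289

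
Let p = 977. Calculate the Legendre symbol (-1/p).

Euler's criterion: (-1/977) ≡ 976^488 (mod 977).
976^2 ≡ 1 (mod 977)
976^4 ≡ 1 (mod 977)
976^8 ≡ 1 (mod 977)
976^16 ≡ 1 (mod 977)
976^32 ≡ 1 (mod 977)
976^64 ≡ 1 (mod 977)
976^128 ≡ 1 (mod 977)
976^256 ≡ 1 (mod 977)
976^488 = 976^(256+128+64+32+8) ≡ 1 (mod 977).
Result is 1, so (-1/977) = 1.

1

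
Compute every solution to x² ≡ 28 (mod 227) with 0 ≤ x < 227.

Since 227 ≡ 3 (mod 4), a square root of 28 is 28^((227+1)/4) = 28^57 mod 227.
Repeated squaring: 28^2≡103, 28^4≡167, 28^8≡195, 28^16≡116, 28^32≡63 (mod 227).
28^57 = 28^(32+16+8+1) ≡ 74 (mod 227).
Check: 74² = 5476 ≡ 28 (mod 227). The two roots are 74 and 153.

74, 153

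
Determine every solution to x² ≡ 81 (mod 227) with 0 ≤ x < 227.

Since 227 ≡ 3 (mod 4), a square root of 81 is 81^((227+1)/4) = 81^57 mod 227.
Repeated squaring: 81^2≡205, 81^4≡30, 81^8≡219, 81^16≡64, 81^32≡10 (mod 227).
81^57 = 81^(32+16+8+1) ≡ 9 (mod 227).
Check: 9² = 81 ≡ 81 (mod 227). The two roots are 9 and 218.

9, 218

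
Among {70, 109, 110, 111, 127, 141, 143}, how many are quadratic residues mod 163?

2

(70/163) = -1 → non-residue.
(109/163) = -1 → non-residue.
(110/163) = -1 → non-residue.
(111/163) = +1 → QR.
(127/163) = -1 → non-residue.
(141/163) = -1 → non-residue.
(143/163) = +1 → QR.
Total quadratic residues among the 7: 2.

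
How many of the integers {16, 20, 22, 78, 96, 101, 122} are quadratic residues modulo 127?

3

(16/127) = +1 → QR.
(20/127) = -1 → non-residue.
(22/127) = +1 → QR.
(78/127) = -1 → non-residue.
(96/127) = -1 → non-residue.
(101/127) = -1 → non-residue.
(122/127) = +1 → QR.
Total quadratic residues among the 7: 3.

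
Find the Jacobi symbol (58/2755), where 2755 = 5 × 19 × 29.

Pull out 2: since 2755 ≡ 3 (mod 8), (2/2755) = -1.
Reciprocity: 29 ≡ 1 and 2755 ≡ 3 (mod 4), so (29/2755) = +(2755/29).
Reduce top mod 29: now compute (0/29).
Top reduces to 0: gcd > 1, so the symbol is 0.

0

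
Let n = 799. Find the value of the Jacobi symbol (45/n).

1

Reciprocity: 45 ≡ 1 and 799 ≡ 3 (mod 4), so (45/799) = +(799/45).
Reduce top mod 45: now compute (34/45).
Pull out 2: since 45 ≡ 5 (mod 8), (2/45) = -1.
Reciprocity: 17 ≡ 1 and 45 ≡ 1 (mod 4), so (17/45) = +(45/17).
Reduce top mod 17: now compute (11/17).
Reciprocity: 11 ≡ 3 and 17 ≡ 1 (mod 4), so (11/17) = +(17/11).
Reduce top mod 11: now compute (6/11).
Pull out 2: since 11 ≡ 3 (mod 8), (2/11) = -1.
Reciprocity: 3 ≡ 3 and 11 ≡ 3 (mod 4), so (3/11) = −(11/3).
Reduce top mod 3: now compute (2/3).
Pull out 2: since 3 ≡ 3 (mod 8), (2/3) = -1.
Reached (1/3) = 1. Collecting the sign flips along the way, the symbol is +1.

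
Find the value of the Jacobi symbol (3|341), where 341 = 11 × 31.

Reciprocity: 3 ≡ 3 and 341 ≡ 1 (mod 4), so (3/341) = +(341/3).
Reduce top mod 3: now compute (2/3).
Pull out 2: since 3 ≡ 3 (mod 8), (2/3) = -1.
Reached (1/3) = 1. Collecting the sign flips along the way, the symbol is -1.

-1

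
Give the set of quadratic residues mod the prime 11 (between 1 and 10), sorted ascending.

Square k = 1,…,5 (k and 11−k give the same square):
1²=1, 2²=4, 3²=9, 4²≡5, 5²≡3 (mod 11).
So the quadratic residues mod 11 are {1, 3, 4, 5, 9}.

1,3,4,5,9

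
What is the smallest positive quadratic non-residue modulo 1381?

(2/1381) = −1, so 2 is the smallest positive non-residue mod 1381.

2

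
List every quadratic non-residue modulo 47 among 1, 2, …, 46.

5, 10, 11, 13, 15, 19, 20, 22, 23, 26, 29, 30, 31, 33, 35, 38, 39, 40, 41, 43, 44, 45, 46

Square k = 1,…,23 (k and 47−k give the same square):
1²=1, 2²=4, 3²=9, 4²=16, 5²=25, 6²=36, 7²≡2, 8²≡17, 9²≡34, 10²≡6, 11²≡27, 12²≡3, 13²≡28, 14²≡8, 15²≡37, 16²≡21, 17²≡7, 18²≡42, 19²≡32, 20²≡24, 21²≡18, 22²≡14, 23²≡12 (mod 47).
The residues are {1, 2, 3, 4, 6, 7, 8, 9, 12, 14, 16, 17, 18, 21, 24, 25, 27, 28, 32, 34, 36, 37, 42}; the non-residues are the remaining 23 nonzero classes.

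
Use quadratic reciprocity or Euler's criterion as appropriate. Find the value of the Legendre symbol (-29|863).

-1

Euler's criterion: (-29/863) ≡ 834^431 (mod 863).
834^2 ≡ 841 (mod 863)
834^4 ≡ 484 (mod 863)
834^8 ≡ 383 (mod 863)
834^16 ≡ 842 (mod 863)
834^32 ≡ 441 (mod 863)
834^64 ≡ 306 (mod 863)
834^128 ≡ 432 (mod 863)
834^256 ≡ 216 (mod 863)
834^431 = 834^(256+128+32+8+4+2+1) ≡ 862 (mod 863).
Result is 862 ≡ −1, so (-29/863) = −1.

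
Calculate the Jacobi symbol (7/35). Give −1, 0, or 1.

0

Reciprocity: 7 ≡ 3 and 35 ≡ 3 (mod 4), so (7/35) = −(35/7).
Reduce top mod 7: now compute (0/7).
Top reduces to 0: gcd > 1, so the symbol is 0.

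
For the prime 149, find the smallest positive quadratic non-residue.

(2/149) = −1, so 2 is the smallest positive non-residue mod 149.

2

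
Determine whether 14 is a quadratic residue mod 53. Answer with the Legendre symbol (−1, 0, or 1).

-1

Euler's criterion: (14/53) ≡ 14^26 (mod 53).
14^2 ≡ 37 (mod 53)
14^4 ≡ 44 (mod 53)
14^8 ≡ 28 (mod 53)
14^16 ≡ 42 (mod 53)
14^26 = 14^(16+8+2) ≡ 52 (mod 53).
Result is 52 ≡ −1, so (14/53) = −1.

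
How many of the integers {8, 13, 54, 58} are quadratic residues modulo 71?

(8/71) = +1 → QR.
(13/71) = -1 → non-residue.
(54/71) = +1 → QR.
(58/71) = +1 → QR.
Total quadratic residues among the 4: 3.

3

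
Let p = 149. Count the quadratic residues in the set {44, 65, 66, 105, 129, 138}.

(44/149) = -1 → non-residue.
(65/149) = -1 → non-residue.
(66/149) = -1 → non-residue.
(105/149) = -1 → non-residue.
(129/149) = +1 → QR.
(138/149) = -1 → non-residue.
Total quadratic residues among the 6: 1.

1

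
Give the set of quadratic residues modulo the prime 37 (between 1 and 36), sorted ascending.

1, 3, 4, 7, 9, 10, 11, 12, 16, 21, 25, 26, 27, 28, 30, 33, 34, 36

Square k = 1,…,18 (k and 37−k give the same square):
1²=1, 2²=4, 3²=9, 4²=16, 5²=25, 6²=36, 7²≡12, 8²≡27, 9²≡7, 10²≡26, 11²≡10, 12²≡33, 13²≡21, 14²≡11, 15²≡3, 16²≡34, 17²≡30, 18²≡28 (mod 37).
So the quadratic residues mod 37 are {1, 3, 4, 7, 9, 10, 11, 12, 16, 21, 25, 26, 27, 28, 30, 33, 34, 36}.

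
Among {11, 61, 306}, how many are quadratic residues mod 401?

(11/401) = +1 → QR.
(61/401) = -1 → non-residue.
(306/401) = -1 → non-residue.
Total quadratic residues among the 3: 1.

1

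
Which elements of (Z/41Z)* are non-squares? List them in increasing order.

3, 6, 7, 11, 12, 13, 14, 15, 17, 19, 22, 24, 26, 27, 28, 29, 30, 34, 35, 38

Square k = 1,…,20 (k and 41−k give the same square):
1²=1, 2²=4, 3²=9, 4²=16, 5²=25, 6²=36, 7²≡8, 8²≡23, 9²≡40, 10²≡18, 11²≡39, 12²≡21, 13²≡5, 14²≡32, 15²≡20, 16²≡10, 17²≡2, 18²≡37, 19²≡33, 20²≡31 (mod 41).
The residues are {1, 2, 4, 5, 8, 9, 10, 16, 18, 20, 21, 23, 25, 31, 32, 33, 36, 37, 39, 40}; the non-residues are the remaining 20 nonzero classes.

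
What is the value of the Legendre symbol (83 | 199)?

Reciprocity: 83 ≡ 3 and 199 ≡ 3 (mod 4), so (83/199) = −(199/83).
Reduce top mod 83: now compute (33/83).
Reciprocity: 33 ≡ 1 and 83 ≡ 3 (mod 4), so (33/83) = +(83/33).
Reduce top mod 33: now compute (17/33).
Reciprocity: 17 ≡ 1 and 33 ≡ 1 (mod 4), so (17/33) = +(33/17).
Reduce top mod 17: now compute (16/17).
Pull out 2^4: since 17 ≡ 1 (mod 8), (2/17) = +1, so (2/17)^4 = +1.
Reached (1/17) = 1. Collecting the sign flips along the way, the symbol is -1.

-1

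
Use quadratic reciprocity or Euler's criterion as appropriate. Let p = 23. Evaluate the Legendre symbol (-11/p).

First reduce: -11 ≡ 12 (mod 23).
Pull out 2^2: since 23 ≡ 7 (mod 8), (2/23) = +1, so (2/23)^2 = +1.
Reciprocity: 3 ≡ 3 and 23 ≡ 3 (mod 4), so (3/23) = −(23/3).
Reduce top mod 3: now compute (2/3).
Pull out 2: since 3 ≡ 3 (mod 8), (2/3) = -1.
Reached (1/3) = 1. Collecting the sign flips along the way, the symbol is +1.

1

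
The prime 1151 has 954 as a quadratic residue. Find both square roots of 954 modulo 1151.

Since 1151 ≡ 3 (mod 4), a square root of 954 is 954^((1151+1)/4) = 954^288 mod 1151.
Repeated squaring: 954^2≡826, 954^4≡884, 954^8≡1078, 954^16≡725, 954^32≡769, 954^64≡898, 954^128≡704, 954^256≡686 (mod 1151).
954^288 = 954^(256+32) ≡ 376 (mod 1151).
Check: 376² = 141376 ≡ 954 (mod 1151). The two roots are 376 and 775.

376, 775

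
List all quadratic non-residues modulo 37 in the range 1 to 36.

2,5,6,8,13,14,15,17,18,19,20,22,23,24,29,31,32,35

Square k = 1,…,18 (k and 37−k give the same square):
1²=1, 2²=4, 3²=9, 4²=16, 5²=25, 6²=36, 7²≡12, 8²≡27, 9²≡7, 10²≡26, 11²≡10, 12²≡33, 13²≡21, 14²≡11, 15²≡3, 16²≡34, 17²≡30, 18²≡28 (mod 37).
The residues are {1, 3, 4, 7, 9, 10, 11, 12, 16, 21, 25, 26, 27, 28, 30, 33, 34, 36}; the non-residues are the remaining 18 nonzero classes.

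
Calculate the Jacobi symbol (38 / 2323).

1

Pull out 2: since 2323 ≡ 3 (mod 8), (2/2323) = -1.
Reciprocity: 19 ≡ 3 and 2323 ≡ 3 (mod 4), so (19/2323) = −(2323/19).
Reduce top mod 19: now compute (5/19).
Reciprocity: 5 ≡ 1 and 19 ≡ 3 (mod 4), so (5/19) = +(19/5).
Reduce top mod 5: now compute (4/5).
Pull out 2^2: since 5 ≡ 5 (mod 8), (2/5) = -1, so (2/5)^2 = +1.
Reached (1/5) = 1. Collecting the sign flips along the way, the symbol is +1.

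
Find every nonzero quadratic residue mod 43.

Square k = 1,…,21 (k and 43−k give the same square):
1²=1, 2²=4, 3²=9, 4²=16, 5²=25, 6²=36, 7²≡6, 8²≡21, 9²≡38, 10²≡14, 11²≡35, 12²≡15, 13²≡40, 14²≡24, 15²≡10, 16²≡41, 17²≡31, 18²≡23, 19²≡17, 20²≡13, 21²≡11 (mod 43).
So the quadratic residues mod 43 are {1, 4, 6, 9, 10, 11, 13, 14, 15, 16, 17, 21, 23, 24, 25, 31, 35, 36, 38, 40, 41}.

1,4,6,9,10,11,13,14,15,16,17,21,23,24,25,31,35,36,38,40,41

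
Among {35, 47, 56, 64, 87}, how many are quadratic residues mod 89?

(35/89) = -1 → non-residue.
(47/89) = +1 → QR.
(56/89) = -1 → non-residue.
(64/89) = +1 → QR.
(87/89) = +1 → QR.
Total quadratic residues among the 5: 3.

3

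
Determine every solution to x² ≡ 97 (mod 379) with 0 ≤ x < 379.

Since 379 ≡ 3 (mod 4), a square root of 97 is 97^((379+1)/4) = 97^95 mod 379.
Repeated squaring: 97^2≡313, 97^4≡187, 97^8≡101, 97^16≡347, 97^32≡266, 97^64≡262 (mod 379).
97^95 = 97^(64+16+8+4+2+1) ≡ 191 (mod 379).
Check: 191² = 36481 ≡ 97 (mod 379). The two roots are 188 and 191.

188, 191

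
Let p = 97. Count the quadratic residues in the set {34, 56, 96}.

1

(34/97) = -1 → non-residue.
(56/97) = -1 → non-residue.
(96/97) = +1 → QR.
Total quadratic residues among the 3: 1.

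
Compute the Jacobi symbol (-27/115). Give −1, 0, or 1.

1

First reduce: -27 ≡ 88 (mod 115).
Pull out 2^3: since 115 ≡ 3 (mod 8), (2/115) = -1, so (2/115)^3 = -1.
Reciprocity: 11 ≡ 3 and 115 ≡ 3 (mod 4), so (11/115) = −(115/11).
Reduce top mod 11: now compute (5/11).
Reciprocity: 5 ≡ 1 and 11 ≡ 3 (mod 4), so (5/11) = +(11/5).
Reduce top mod 5: now compute (1/5).
Reached (1/5) = 1. Collecting the sign flips along the way, the symbol is +1.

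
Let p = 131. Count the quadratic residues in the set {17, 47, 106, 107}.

(17/131) = -1 → non-residue.
(47/131) = -1 → non-residue.
(106/131) = -1 → non-residue.
(107/131) = +1 → QR.
Total quadratic residues among the 4: 1.

1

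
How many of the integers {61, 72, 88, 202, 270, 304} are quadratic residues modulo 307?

(61/307) = -1 → non-residue.
(72/307) = -1 → non-residue.
(88/307) = -1 → non-residue.
(202/307) = -1 → non-residue.
(270/307) = -1 → non-residue.
(304/307) = +1 → QR.
Total quadratic residues among the 6: 1.

1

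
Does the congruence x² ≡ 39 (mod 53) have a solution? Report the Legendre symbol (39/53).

Reciprocity: 39 ≡ 3 and 53 ≡ 1 (mod 4), so (39/53) = +(53/39).
Reduce top mod 39: now compute (14/39).
Pull out 2: since 39 ≡ 7 (mod 8), (2/39) = +1.
Reciprocity: 7 ≡ 3 and 39 ≡ 3 (mod 4), so (7/39) = −(39/7).
Reduce top mod 7: now compute (4/7).
Pull out 2^2: since 7 ≡ 7 (mod 8), (2/7) = +1, so (2/7)^2 = +1.
Reached (1/7) = 1. Collecting the sign flips along the way, the symbol is -1.

-1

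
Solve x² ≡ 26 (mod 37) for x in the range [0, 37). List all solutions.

37 ≡ 1 (mod 4), so we find a root by search.
Trying successive values, 10² = 100 ≡ 26 (mod 37). The other root is 37 − 10 = 27.

10, 27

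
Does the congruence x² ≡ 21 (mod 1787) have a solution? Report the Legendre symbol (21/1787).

-1

Reciprocity: 21 ≡ 1 and 1787 ≡ 3 (mod 4), so (21/1787) = +(1787/21).
Reduce top mod 21: now compute (2/21).
Pull out 2: since 21 ≡ 5 (mod 8), (2/21) = -1.
Reached (1/21) = 1. Collecting the sign flips along the way, the symbol is -1.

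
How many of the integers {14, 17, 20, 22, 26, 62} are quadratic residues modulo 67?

5

(14/67) = +1 → QR.
(17/67) = +1 → QR.
(20/67) = -1 → non-residue.
(22/67) = +1 → QR.
(26/67) = +1 → QR.
(62/67) = +1 → QR.
Total quadratic residues among the 6: 5.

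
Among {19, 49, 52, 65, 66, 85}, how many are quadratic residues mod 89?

(19/89) = -1 → non-residue.
(49/89) = +1 → QR.
(52/89) = -1 → non-residue.
(65/89) = -1 → non-residue.
(66/89) = -1 → non-residue.
(85/89) = +1 → QR.
Total quadratic residues among the 6: 2.

2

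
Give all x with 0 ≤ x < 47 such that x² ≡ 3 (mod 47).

Since 47 ≡ 3 (mod 4), a square root of 3 is 3^((47+1)/4) = 3^12 mod 47.
Repeated squaring: 3^2≡9, 3^4≡34, 3^8≡28 (mod 47).
3^12 = 3^(8+4) ≡ 12 (mod 47).
Check: 12² = 144 ≡ 3 (mod 47). The two roots are 12 and 35.

12, 35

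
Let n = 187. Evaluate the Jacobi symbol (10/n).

1

Pull out 2: since 187 ≡ 3 (mod 8), (2/187) = -1.
Reciprocity: 5 ≡ 1 and 187 ≡ 3 (mod 4), so (5/187) = +(187/5).
Reduce top mod 5: now compute (2/5).
Pull out 2: since 5 ≡ 5 (mod 8), (2/5) = -1.
Reached (1/5) = 1. Collecting the sign flips along the way, the symbol is +1.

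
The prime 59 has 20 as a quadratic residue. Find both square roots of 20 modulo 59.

Since 59 ≡ 3 (mod 4), a square root of 20 is 20^((59+1)/4) = 20^15 mod 59.
Repeated squaring: 20^2≡46, 20^4≡51, 20^8≡5 (mod 59).
20^15 = 20^(8+4+2+1) ≡ 16 (mod 59).
Check: 16² = 256 ≡ 20 (mod 59). The two roots are 16 and 43.

16, 43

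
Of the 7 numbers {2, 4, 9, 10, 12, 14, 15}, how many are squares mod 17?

(2/17) = +1 → QR.
(4/17) = +1 → QR.
(9/17) = +1 → QR.
(10/17) = -1 → non-residue.
(12/17) = -1 → non-residue.
(14/17) = -1 → non-residue.
(15/17) = +1 → QR.
Total quadratic residues among the 7: 4.

4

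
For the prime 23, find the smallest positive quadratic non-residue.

(2/23) = +1, so 2 is a residue.
(3/23) = +1, so 3 is a residue.
(4/23) = +1, so 4 is a residue.
(5/23) = −1, so 5 is the smallest positive non-residue mod 23.

5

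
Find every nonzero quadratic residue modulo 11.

1 3 4 5 9

Square k = 1,…,5 (k and 11−k give the same square):
1²=1, 2²=4, 3²=9, 4²≡5, 5²≡3 (mod 11).
So the quadratic residues mod 11 are {1, 3, 4, 5, 9}.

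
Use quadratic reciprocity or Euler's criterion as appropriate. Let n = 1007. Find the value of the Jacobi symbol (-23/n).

1

First reduce: -23 ≡ 984 (mod 1007).
Pull out 2^3: since 1007 ≡ 7 (mod 8), (2/1007) = +1, so (2/1007)^3 = +1.
Reciprocity: 123 ≡ 3 and 1007 ≡ 3 (mod 4), so (123/1007) = −(1007/123).
Reduce top mod 123: now compute (23/123).
Reciprocity: 23 ≡ 3 and 123 ≡ 3 (mod 4), so (23/123) = −(123/23).
Reduce top mod 23: now compute (8/23).
Pull out 2^3: since 23 ≡ 7 (mod 8), (2/23) = +1, so (2/23)^3 = +1.
Reached (1/23) = 1. Collecting the sign flips along the way, the symbol is +1.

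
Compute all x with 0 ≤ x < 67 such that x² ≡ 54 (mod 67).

11, 56

Since 67 ≡ 3 (mod 4), a square root of 54 is 54^((67+1)/4) = 54^17 mod 67.
Repeated squaring: 54^2≡35, 54^4≡19, 54^8≡26, 54^16≡6 (mod 67).
54^17 = 54^(16+1) ≡ 56 (mod 67).
Check: 56² = 3136 ≡ 54 (mod 67). The two roots are 11 and 56.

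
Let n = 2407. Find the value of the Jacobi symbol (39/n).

1

Reciprocity: 39 ≡ 3 and 2407 ≡ 3 (mod 4), so (39/2407) = −(2407/39).
Reduce top mod 39: now compute (28/39).
Pull out 2^2: since 39 ≡ 7 (mod 8), (2/39) = +1, so (2/39)^2 = +1.
Reciprocity: 7 ≡ 3 and 39 ≡ 3 (mod 4), so (7/39) = −(39/7).
Reduce top mod 7: now compute (4/7).
Pull out 2^2: since 7 ≡ 7 (mod 8), (2/7) = +1, so (2/7)^2 = +1.
Reached (1/7) = 1. Collecting the sign flips along the way, the symbol is +1.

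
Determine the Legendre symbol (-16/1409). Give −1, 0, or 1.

First reduce: -16 ≡ 1393 (mod 1409).
Reciprocity: 1393 ≡ 1 and 1409 ≡ 1 (mod 4), so (1393/1409) = +(1409/1393).
Reduce top mod 1393: now compute (16/1393).
Pull out 2^4: since 1393 ≡ 1 (mod 8), (2/1393) = +1, so (2/1393)^4 = +1.
Reached (1/1393) = 1. Collecting the sign flips along the way, the symbol is +1.

1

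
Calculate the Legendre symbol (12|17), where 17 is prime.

-1

Pull out 2^2: since 17 ≡ 1 (mod 8), (2/17) = +1, so (2/17)^2 = +1.
Reciprocity: 3 ≡ 3 and 17 ≡ 1 (mod 4), so (3/17) = +(17/3).
Reduce top mod 3: now compute (2/3).
Pull out 2: since 3 ≡ 3 (mod 8), (2/3) = -1.
Reached (1/3) = 1. Collecting the sign flips along the way, the symbol is -1.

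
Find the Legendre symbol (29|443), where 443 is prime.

Reciprocity: 29 ≡ 1 and 443 ≡ 3 (mod 4), so (29/443) = +(443/29).
Reduce top mod 29: now compute (8/29).
Pull out 2^3: since 29 ≡ 5 (mod 8), (2/29) = -1, so (2/29)^3 = -1.
Reached (1/29) = 1. Collecting the sign flips along the way, the symbol is -1.

-1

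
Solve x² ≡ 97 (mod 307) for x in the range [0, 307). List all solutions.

Since 307 ≡ 3 (mod 4), a square root of 97 is 97^((307+1)/4) = 97^77 mod 307.
Repeated squaring: 97^2≡199, 97^4≡305, 97^8≡4, 97^16≡16, 97^32≡256, 97^64≡145 (mod 307).
97^77 = 97^(64+8+4+1) ≡ 149 (mod 307).
Check: 149² = 22201 ≡ 97 (mod 307). The two roots are 149 and 158.

149, 158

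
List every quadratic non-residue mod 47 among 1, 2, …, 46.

5 10 11 13 15 19 20 22 23 26 29 30 31 33 35 38 39 40 41 43 44 45 46

Square k = 1,…,23 (k and 47−k give the same square):
1²=1, 2²=4, 3²=9, 4²=16, 5²=25, 6²=36, 7²≡2, 8²≡17, 9²≡34, 10²≡6, 11²≡27, 12²≡3, 13²≡28, 14²≡8, 15²≡37, 16²≡21, 17²≡7, 18²≡42, 19²≡32, 20²≡24, 21²≡18, 22²≡14, 23²≡12 (mod 47).
The residues are {1, 2, 3, 4, 6, 7, 8, 9, 12, 14, 16, 17, 18, 21, 24, 25, 27, 28, 32, 34, 36, 37, 42}; the non-residues are the remaining 23 nonzero classes.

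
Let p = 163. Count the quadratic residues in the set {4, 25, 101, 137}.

(4/163) = +1 → QR.
(25/163) = +1 → QR.
(101/163) = -1 → non-residue.
(137/163) = -1 → non-residue.
Total quadratic residues among the 4: 2.

2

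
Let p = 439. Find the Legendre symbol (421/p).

Reciprocity: 421 ≡ 1 and 439 ≡ 3 (mod 4), so (421/439) = +(439/421).
Reduce top mod 421: now compute (18/421).
Pull out 2: since 421 ≡ 5 (mod 8), (2/421) = -1.
Reciprocity: 9 ≡ 1 and 421 ≡ 1 (mod 4), so (9/421) = +(421/9).
Reduce top mod 9: now compute (7/9).
Reciprocity: 7 ≡ 3 and 9 ≡ 1 (mod 4), so (7/9) = +(9/7).
Reduce top mod 7: now compute (2/7).
Pull out 2: since 7 ≡ 7 (mod 8), (2/7) = +1.
Reached (1/7) = 1. Collecting the sign flips along the way, the symbol is -1.

-1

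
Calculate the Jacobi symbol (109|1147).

-1

Reciprocity: 109 ≡ 1 and 1147 ≡ 3 (mod 4), so (109/1147) = +(1147/109).
Reduce top mod 109: now compute (57/109).
Reciprocity: 57 ≡ 1 and 109 ≡ 1 (mod 4), so (57/109) = +(109/57).
Reduce top mod 57: now compute (52/57).
Pull out 2^2: since 57 ≡ 1 (mod 8), (2/57) = +1, so (2/57)^2 = +1.
Reciprocity: 13 ≡ 1 and 57 ≡ 1 (mod 4), so (13/57) = +(57/13).
Reduce top mod 13: now compute (5/13).
Reciprocity: 5 ≡ 1 and 13 ≡ 1 (mod 4), so (5/13) = +(13/5).
Reduce top mod 5: now compute (3/5).
Reciprocity: 3 ≡ 3 and 5 ≡ 1 (mod 4), so (3/5) = +(5/3).
Reduce top mod 3: now compute (2/3).
Pull out 2: since 3 ≡ 3 (mod 8), (2/3) = -1.
Reached (1/3) = 1. Collecting the sign flips along the way, the symbol is -1.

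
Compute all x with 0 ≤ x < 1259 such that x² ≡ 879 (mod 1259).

Since 1259 ≡ 3 (mod 4), a square root of 879 is 879^((1259+1)/4) = 879^315 mod 1259.
Repeated squaring: 879^2≡874, 879^4≡922, 879^8≡259, 879^16≡354, 879^32≡675, 879^64≡1126, 879^128≡63, 879^256≡192 (mod 1259).
879^315 = 879^(256+32+16+8+2+1) ≡ 212 (mod 1259).
Check: 212² = 44944 ≡ 879 (mod 1259). The two roots are 212 and 1047.

212, 1047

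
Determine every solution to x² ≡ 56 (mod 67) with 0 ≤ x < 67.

Since 67 ≡ 3 (mod 4), a square root of 56 is 56^((67+1)/4) = 56^17 mod 67.
Repeated squaring: 56^2≡54, 56^4≡35, 56^8≡19, 56^16≡26 (mod 67).
56^17 = 56^(16+1) ≡ 49 (mod 67).
Check: 49² = 2401 ≡ 56 (mod 67). The two roots are 18 and 49.

18, 49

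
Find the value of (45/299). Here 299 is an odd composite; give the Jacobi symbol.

1

Reciprocity: 45 ≡ 1 and 299 ≡ 3 (mod 4), so (45/299) = +(299/45).
Reduce top mod 45: now compute (29/45).
Reciprocity: 29 ≡ 1 and 45 ≡ 1 (mod 4), so (29/45) = +(45/29).
Reduce top mod 29: now compute (16/29).
Pull out 2^4: since 29 ≡ 5 (mod 8), (2/29) = -1, so (2/29)^4 = +1.
Reached (1/29) = 1. Collecting the sign flips along the way, the symbol is +1.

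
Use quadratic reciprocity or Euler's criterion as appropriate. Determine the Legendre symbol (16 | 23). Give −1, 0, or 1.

Euler's criterion: (16/23) ≡ 16^11 (mod 23).
16^2 ≡ 3 (mod 23)
16^4 ≡ 9 (mod 23)
16^8 ≡ 12 (mod 23)
16^11 = 16^(8+2+1) ≡ 1 (mod 23).
Result is 1, so (16/23) = 1.

1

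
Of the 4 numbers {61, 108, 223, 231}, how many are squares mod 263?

3

(61/263) = +1 → QR.
(108/263) = +1 → QR.
(223/263) = +1 → QR.
(231/263) = -1 → non-residue.
Total quadratic residues among the 4: 3.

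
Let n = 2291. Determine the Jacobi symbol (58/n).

0

Pull out 2: since 2291 ≡ 3 (mod 8), (2/2291) = -1.
Reciprocity: 29 ≡ 1 and 2291 ≡ 3 (mod 4), so (29/2291) = +(2291/29).
Reduce top mod 29: now compute (0/29).
Top reduces to 0: gcd > 1, so the symbol is 0.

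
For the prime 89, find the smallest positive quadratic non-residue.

(2/89) = +1, so 2 is a residue.
(3/89) = −1, so 3 is the smallest positive non-residue mod 89.

3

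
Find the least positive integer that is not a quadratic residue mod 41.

3

(2/41) = +1, so 2 is a residue.
(3/41) = −1, so 3 is the smallest positive non-residue mod 41.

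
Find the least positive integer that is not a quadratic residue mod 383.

(2/383) = +1, so 2 is a residue.
(3/383) = +1, so 3 is a residue.
(4/383) = +1, so 4 is a residue.
(5/383) = −1, so 5 is the smallest positive non-residue mod 383.

5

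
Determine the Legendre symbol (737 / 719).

First reduce: 737 ≡ 18 (mod 719).
Pull out 2: since 719 ≡ 7 (mod 8), (2/719) = +1.
Reciprocity: 9 ≡ 1 and 719 ≡ 3 (mod 4), so (9/719) = +(719/9).
Reduce top mod 9: now compute (8/9).
Pull out 2^3: since 9 ≡ 1 (mod 8), (2/9) = +1, so (2/9)^3 = +1.
Reached (1/9) = 1. Collecting the sign flips along the way, the symbol is +1.

1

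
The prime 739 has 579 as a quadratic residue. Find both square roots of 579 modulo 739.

108, 631

Since 739 ≡ 3 (mod 4), a square root of 579 is 579^((739+1)/4) = 579^185 mod 739.
Repeated squaring: 579^2≡474, 579^4≡20, 579^8≡400, 579^16≡376, 579^32≡227, 579^64≡538, 579^128≡495 (mod 739).
579^185 = 579^(128+32+16+8+1) ≡ 631 (mod 739).
Check: 631² = 398161 ≡ 579 (mod 739). The two roots are 108 and 631.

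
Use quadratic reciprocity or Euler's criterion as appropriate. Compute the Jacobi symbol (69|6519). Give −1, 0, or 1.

Reciprocity: 69 ≡ 1 and 6519 ≡ 3 (mod 4), so (69/6519) = +(6519/69).
Reduce top mod 69: now compute (33/69).
Reciprocity: 33 ≡ 1 and 69 ≡ 1 (mod 4), so (33/69) = +(69/33).
Reduce top mod 33: now compute (3/33).
Reciprocity: 3 ≡ 3 and 33 ≡ 1 (mod 4), so (3/33) = +(33/3).
Reduce top mod 3: now compute (0/3).
Top reduces to 0: gcd > 1, so the symbol is 0.

0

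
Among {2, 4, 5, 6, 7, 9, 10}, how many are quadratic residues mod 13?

3

(2/13) = -1 → non-residue.
(4/13) = +1 → QR.
(5/13) = -1 → non-residue.
(6/13) = -1 → non-residue.
(7/13) = -1 → non-residue.
(9/13) = +1 → QR.
(10/13) = +1 → QR.
Total quadratic residues among the 7: 3.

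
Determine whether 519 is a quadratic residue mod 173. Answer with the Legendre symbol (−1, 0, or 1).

0

First reduce: 519 ≡ 0 (mod 173).
Top reduces to 0: gcd > 1, so the symbol is 0.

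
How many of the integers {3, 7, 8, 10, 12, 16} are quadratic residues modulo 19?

2

(3/19) = -1 → non-residue.
(7/19) = +1 → QR.
(8/19) = -1 → non-residue.
(10/19) = -1 → non-residue.
(12/19) = -1 → non-residue.
(16/19) = +1 → QR.
Total quadratic residues among the 6: 2.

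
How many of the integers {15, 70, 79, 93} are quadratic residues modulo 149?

0

(15/149) = -1 → non-residue.
(70/149) = -1 → non-residue.
(79/149) = -1 → non-residue.
(93/149) = -1 → non-residue.
Total quadratic residues among the 4: 0.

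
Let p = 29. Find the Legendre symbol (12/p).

-1

Euler's criterion: (12/29) ≡ 12^14 (mod 29).
12^2 ≡ 28 (mod 29)
12^4 ≡ 1 (mod 29)
12^8 ≡ 1 (mod 29)
12^14 = 12^(8+4+2) ≡ 28 (mod 29).
Result is 28 ≡ −1, so (12/29) = −1.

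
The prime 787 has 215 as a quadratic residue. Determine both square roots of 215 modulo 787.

Since 787 ≡ 3 (mod 4), a square root of 215 is 215^((787+1)/4) = 215^197 mod 787.
Repeated squaring: 215^2≡579, 215^4≡766, 215^8≡441, 215^16≡92, 215^32≡594, 215^64≡260, 215^128≡705 (mod 787).
215^197 = 215^(128+64+4+1) ≡ 256 (mod 787).
Check: 256² = 65536 ≡ 215 (mod 787). The two roots are 256 and 531.

256, 531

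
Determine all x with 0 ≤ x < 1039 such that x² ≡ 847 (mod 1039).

170, 869

Since 1039 ≡ 3 (mod 4), a square root of 847 is 847^((1039+1)/4) = 847^260 mod 1039.
Repeated squaring: 847^2≡499, 847^4≡680, 847^8≡45, 847^16≡986, 847^32≡731, 847^64≡315, 847^128≡520, 847^256≡260 (mod 1039).
847^260 = 847^(256+4) ≡ 170 (mod 1039).
Check: 170² = 28900 ≡ 847 (mod 1039). The two roots are 170 and 869.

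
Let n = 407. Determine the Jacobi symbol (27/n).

Reciprocity: 27 ≡ 3 and 407 ≡ 3 (mod 4), so (27/407) = −(407/27).
Reduce top mod 27: now compute (2/27).
Pull out 2: since 27 ≡ 3 (mod 8), (2/27) = -1.
Reached (1/27) = 1. Collecting the sign flips along the way, the symbol is +1.

1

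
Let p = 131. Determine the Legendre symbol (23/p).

Reciprocity: 23 ≡ 3 and 131 ≡ 3 (mod 4), so (23/131) = −(131/23).
Reduce top mod 23: now compute (16/23).
Pull out 2^4: since 23 ≡ 7 (mod 8), (2/23) = +1, so (2/23)^4 = +1.
Reached (1/23) = 1. Collecting the sign flips along the way, the symbol is -1.

-1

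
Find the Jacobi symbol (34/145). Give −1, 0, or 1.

1

Pull out 2: since 145 ≡ 1 (mod 8), (2/145) = +1.
Reciprocity: 17 ≡ 1 and 145 ≡ 1 (mod 4), so (17/145) = +(145/17).
Reduce top mod 17: now compute (9/17).
Reciprocity: 9 ≡ 1 and 17 ≡ 1 (mod 4), so (9/17) = +(17/9).
Reduce top mod 9: now compute (8/9).
Pull out 2^3: since 9 ≡ 1 (mod 8), (2/9) = +1, so (2/9)^3 = +1.
Reached (1/9) = 1. Collecting the sign flips along the way, the symbol is +1.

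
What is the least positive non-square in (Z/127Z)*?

(2/127) = +1, so 2 is a residue.
(3/127) = −1, so 3 is the smallest positive non-residue mod 127.

3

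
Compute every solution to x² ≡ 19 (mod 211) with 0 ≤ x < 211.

21, 190

Since 211 ≡ 3 (mod 4), a square root of 19 is 19^((211+1)/4) = 19^53 mod 211.
Repeated squaring: 19^2≡150, 19^4≡134, 19^8≡21, 19^16≡19, 19^32≡150 (mod 211).
19^53 = 19^(32+16+4+1) ≡ 21 (mod 211).
Check: 21² = 441 ≡ 19 (mod 211). The two roots are 21 and 190.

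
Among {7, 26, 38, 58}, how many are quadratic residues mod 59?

(7/59) = +1 → QR.
(26/59) = +1 → QR.
(38/59) = -1 → non-residue.
(58/59) = -1 → non-residue.
Total quadratic residues among the 4: 2.

2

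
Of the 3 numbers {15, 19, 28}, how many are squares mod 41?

0

(15/41) = -1 → non-residue.
(19/41) = -1 → non-residue.
(28/41) = -1 → non-residue.
Total quadratic residues among the 3: 0.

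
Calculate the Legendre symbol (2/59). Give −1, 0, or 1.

-1

Pull out 2: since 59 ≡ 3 (mod 8), (2/59) = -1.
Reached (1/59) = 1. Collecting the sign flips along the way, the symbol is -1.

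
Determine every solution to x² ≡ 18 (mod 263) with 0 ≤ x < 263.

Since 263 ≡ 3 (mod 4), a square root of 18 is 18^((263+1)/4) = 18^66 mod 263.
Repeated squaring: 18^2≡61, 18^4≡39, 18^8≡206, 18^16≡93, 18^32≡233, 18^64≡111 (mod 263).
18^66 = 18^(64+2) ≡ 196 (mod 263).
Check: 196² = 38416 ≡ 18 (mod 263). The two roots are 67 and 196.

67, 196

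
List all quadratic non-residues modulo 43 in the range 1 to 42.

2,3,5,7,8,12,18,19,20,22,26,27,28,29,30,32,33,34,37,39,42

Square k = 1,…,21 (k and 43−k give the same square):
1²=1, 2²=4, 3²=9, 4²=16, 5²=25, 6²=36, 7²≡6, 8²≡21, 9²≡38, 10²≡14, 11²≡35, 12²≡15, 13²≡40, 14²≡24, 15²≡10, 16²≡41, 17²≡31, 18²≡23, 19²≡17, 20²≡13, 21²≡11 (mod 43).
The residues are {1, 4, 6, 9, 10, 11, 13, 14, 15, 16, 17, 21, 23, 24, 25, 31, 35, 36, 38, 40, 41}; the non-residues are the remaining 21 nonzero classes.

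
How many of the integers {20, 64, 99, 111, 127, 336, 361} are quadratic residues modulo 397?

5

(20/397) = -1 → non-residue.
(64/397) = +1 → QR.
(99/397) = +1 → QR.
(111/397) = +1 → QR.
(127/397) = +1 → QR.
(336/397) = -1 → non-residue.
(361/397) = +1 → QR.
Total quadratic residues among the 7: 5.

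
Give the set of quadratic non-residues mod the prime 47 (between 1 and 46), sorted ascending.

5 10 11 13 15 19 20 22 23 26 29 30 31 33 35 38 39 40 41 43 44 45 46

Square k = 1,…,23 (k and 47−k give the same square):
1²=1, 2²=4, 3²=9, 4²=16, 5²=25, 6²=36, 7²≡2, 8²≡17, 9²≡34, 10²≡6, 11²≡27, 12²≡3, 13²≡28, 14²≡8, 15²≡37, 16²≡21, 17²≡7, 18²≡42, 19²≡32, 20²≡24, 21²≡18, 22²≡14, 23²≡12 (mod 47).
The residues are {1, 2, 3, 4, 6, 7, 8, 9, 12, 14, 16, 17, 18, 21, 24, 25, 27, 28, 32, 34, 36, 37, 42}; the non-residues are the remaining 23 nonzero classes.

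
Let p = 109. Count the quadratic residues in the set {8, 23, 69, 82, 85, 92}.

(8/109) = -1 → non-residue.
(23/109) = -1 → non-residue.
(69/109) = -1 → non-residue.
(82/109) = +1 → QR.
(85/109) = -1 → non-residue.
(92/109) = -1 → non-residue.
Total quadratic residues among the 6: 1.

1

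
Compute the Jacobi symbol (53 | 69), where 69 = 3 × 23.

1

Reciprocity: 53 ≡ 1 and 69 ≡ 1 (mod 4), so (53/69) = +(69/53).
Reduce top mod 53: now compute (16/53).
Pull out 2^4: since 53 ≡ 5 (mod 8), (2/53) = -1, so (2/53)^4 = +1.
Reached (1/53) = 1. Collecting the sign flips along the way, the symbol is +1.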